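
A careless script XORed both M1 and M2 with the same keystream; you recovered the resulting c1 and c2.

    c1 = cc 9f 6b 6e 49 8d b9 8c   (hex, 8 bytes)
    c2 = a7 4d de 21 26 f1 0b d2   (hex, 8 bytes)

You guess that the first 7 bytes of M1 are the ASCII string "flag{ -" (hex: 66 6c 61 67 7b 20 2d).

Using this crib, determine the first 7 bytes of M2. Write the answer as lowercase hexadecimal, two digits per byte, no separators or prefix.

0dbed428145c9f

First, c1 ⊕ c2 = (M1 ⊕ K) ⊕ (M2 ⊕ K) = M1 ⊕ M2, so the key drops out. Then M2 = (M1 ⊕ M2) ⊕ M1 over the first 7 bytes.
byte 0: (cc XOR a7) XOR 66 = 6b XOR 66 = 0d
byte 1: (9f XOR 4d) XOR 6c = d2 XOR 6c = be
byte 2: (6b XOR de) XOR 61 = b5 XOR 61 = d4
byte 3: (6e XOR 21) XOR 67 = 4f XOR 67 = 28
byte 4: (49 XOR 26) XOR 7b = 6f XOR 7b = 14
byte 5: (8d XOR f1) XOR 20 = 7c XOR 20 = 5c
byte 6: (b9 XOR 0b) XOR 2d = b2 XOR 2d = 9f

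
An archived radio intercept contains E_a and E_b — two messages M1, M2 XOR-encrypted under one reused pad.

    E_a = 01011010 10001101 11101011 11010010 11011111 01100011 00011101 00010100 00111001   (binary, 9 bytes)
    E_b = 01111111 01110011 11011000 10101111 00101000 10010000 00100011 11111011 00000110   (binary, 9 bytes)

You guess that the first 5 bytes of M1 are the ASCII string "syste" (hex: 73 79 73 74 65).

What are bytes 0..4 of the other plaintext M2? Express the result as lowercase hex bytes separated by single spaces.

First, E_a ⊕ E_b = (M1 ⊕ K) ⊕ (M2 ⊕ K) = M1 ⊕ M2, so the key drops out. Then M2 = (M1 ⊕ M2) ⊕ M1 over the first 5 bytes.
byte 0: (5a ^ 7f) ^ 73 = 25 ^ 73 = 56
byte 1: (8d ^ 73) ^ 79 = fe ^ 79 = 87
byte 2: (eb ^ d8) ^ 73 = 33 ^ 73 = 40
byte 3: (d2 ^ af) ^ 74 = 7d ^ 74 = 09
byte 4: (df ^ 28) ^ 65 = f7 ^ 65 = 92

56 87 40 09 92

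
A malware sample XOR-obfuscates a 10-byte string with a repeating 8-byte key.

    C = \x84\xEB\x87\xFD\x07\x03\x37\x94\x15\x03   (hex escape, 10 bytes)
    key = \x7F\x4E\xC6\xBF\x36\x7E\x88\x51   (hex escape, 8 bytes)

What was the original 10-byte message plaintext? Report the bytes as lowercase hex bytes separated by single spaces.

The 8-byte key repeats, so the effective keystream is 7f 4e c6 bf 36 7e 88 51 7f 4e.
byte 0: 10000100 xor 01111111 = 11111011
byte 1: 11101011 xor 01001110 = 10100101
byte 2: 10000111 xor 11000110 = 01000001
byte 3: 11111101 xor 10111111 = 01000010
byte 4: 00000111 xor 00110110 = 00110001
byte 5: 00000011 xor 01111110 = 01111101
byte 6: 00110111 xor 10001000 = 10111111
byte 7: 10010100 xor 01010001 = 11000101
byte 8: 00010101 xor 01111111 = 01101010
byte 9: 00000011 xor 01001110 = 01001101

fb a5 41 42 31 7d bf c5 6a 4d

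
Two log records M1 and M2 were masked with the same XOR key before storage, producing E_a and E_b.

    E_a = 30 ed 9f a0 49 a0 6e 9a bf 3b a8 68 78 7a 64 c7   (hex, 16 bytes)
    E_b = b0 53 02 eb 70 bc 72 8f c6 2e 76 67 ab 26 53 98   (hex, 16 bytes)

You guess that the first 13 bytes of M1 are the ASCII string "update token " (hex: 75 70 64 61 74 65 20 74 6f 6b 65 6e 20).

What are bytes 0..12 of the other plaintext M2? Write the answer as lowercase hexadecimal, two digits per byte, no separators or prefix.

First, E_a ⊕ E_b = (M1 ⊕ K) ⊕ (M2 ⊕ K) = M1 ⊕ M2, so the key drops out. Then M2 = (M1 ⊕ M2) ⊕ M1 over the first 13 bytes.
byte 0: (30 xor b0) xor 75 = 80 xor 75 = f5
byte 1: (ed xor 53) xor 70 = be xor 70 = ce
byte 2: (9f xor 02) xor 64 = 9d xor 64 = f9
byte 3: (a0 xor eb) xor 61 = 4b xor 61 = 2a
byte 4: (49 xor 70) xor 74 = 39 xor 74 = 4d
byte 5: (a0 xor bc) xor 65 = 1c xor 65 = 79
byte 6: (6e xor 72) xor 20 = 1c xor 20 = 3c
byte 7: (9a xor 8f) xor 74 = 15 xor 74 = 61
byte 8: (bf xor c6) xor 6f = 79 xor 6f = 16
byte 9: (3b xor 2e) xor 6b = 15 xor 6b = 7e
byte 10: (a8 xor 76) xor 65 = de xor 65 = bb
byte 11: (68 xor 67) xor 6e = 0f xor 6e = 61
byte 12: (78 xor ab) xor 20 = d3 xor 20 = f3

f5cef92a4d793c61167ebb61f3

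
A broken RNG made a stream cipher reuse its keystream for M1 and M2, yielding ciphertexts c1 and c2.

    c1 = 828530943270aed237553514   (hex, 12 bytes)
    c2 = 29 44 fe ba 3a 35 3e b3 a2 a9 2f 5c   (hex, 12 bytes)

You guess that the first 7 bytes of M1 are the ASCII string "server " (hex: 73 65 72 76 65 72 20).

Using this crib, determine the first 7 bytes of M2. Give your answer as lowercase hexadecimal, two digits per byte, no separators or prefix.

First, c1 ⊕ c2 = (M1 ⊕ K) ⊕ (M2 ⊕ K) = M1 ⊕ M2, so the key drops out. Then M2 = (M1 ⊕ M2) ⊕ M1 over the first 7 bytes.
byte 0: (82 xor 29) xor 73 = ab xor 73 = d8
byte 1: (85 xor 44) xor 65 = c1 xor 65 = a4
byte 2: (30 xor fe) xor 72 = ce xor 72 = bc
byte 3: (94 xor ba) xor 76 = 2e xor 76 = 58
byte 4: (32 xor 3a) xor 65 = 08 xor 65 = 6d
byte 5: (70 xor 35) xor 72 = 45 xor 72 = 37
byte 6: (ae xor 3e) xor 20 = 90 xor 20 = b0

d8a4bc586d37b0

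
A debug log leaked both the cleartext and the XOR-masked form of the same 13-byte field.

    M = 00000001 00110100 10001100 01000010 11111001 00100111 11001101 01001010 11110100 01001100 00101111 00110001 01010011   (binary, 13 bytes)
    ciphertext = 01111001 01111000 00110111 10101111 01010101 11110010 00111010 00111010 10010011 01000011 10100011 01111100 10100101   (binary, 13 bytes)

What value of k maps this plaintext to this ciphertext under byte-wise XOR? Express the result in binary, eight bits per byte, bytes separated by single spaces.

01111000 01001100 10111011 11101101 10101100 11010101 11110111 01110000 01100111 00001111 10001100 01001101 11110110

Since ciphertext = M ⊕ k, XORing both sides with M gives k = M ⊕ ciphertext.
byte 0: 01 xor 79 = 78
byte 1: 34 xor 78 = 4c
byte 2: 8c xor 37 = bb
byte 3: 42 xor af = ed
byte 4: f9 xor 55 = ac
byte 5: 27 xor f2 = d5
byte 6: cd xor 3a = f7
byte 7: 4a xor 3a = 70
byte 8: f4 xor 93 = 67
byte 9: 4c xor 43 = 0f
byte 10: 2f xor a3 = 8c
byte 11: 31 xor 7c = 4d
byte 12: 53 xor a5 = f6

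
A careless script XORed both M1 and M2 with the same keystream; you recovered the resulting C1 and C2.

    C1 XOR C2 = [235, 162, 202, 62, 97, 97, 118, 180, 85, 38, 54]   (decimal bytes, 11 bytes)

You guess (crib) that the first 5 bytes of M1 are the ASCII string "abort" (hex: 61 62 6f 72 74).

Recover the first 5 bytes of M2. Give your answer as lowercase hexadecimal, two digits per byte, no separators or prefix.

Since C1 ⊕ C2 = M1 ⊕ M2, XORing with the guessed M1 bytes yields the corresponding M2 bytes: M2 = (C1 ⊕ C2) ⊕ M1.
byte 0: 11101011 XOR 01100001 = 10001010
byte 1: 10100010 XOR 01100010 = 11000000
byte 2: 11001010 XOR 01101111 = 10100101
byte 3: 00111110 XOR 01110010 = 01001100
byte 4: 01100001 XOR 01110100 = 00010101

8ac0a54c15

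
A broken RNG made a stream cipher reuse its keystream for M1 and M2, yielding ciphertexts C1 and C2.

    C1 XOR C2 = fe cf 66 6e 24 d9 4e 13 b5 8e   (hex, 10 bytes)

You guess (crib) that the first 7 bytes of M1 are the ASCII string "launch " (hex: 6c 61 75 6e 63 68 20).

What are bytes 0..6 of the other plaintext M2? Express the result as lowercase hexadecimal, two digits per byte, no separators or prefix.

Since C1 ⊕ C2 = M1 ⊕ M2, XORing with the guessed M1 bytes yields the corresponding M2 bytes: M2 = (C1 ⊕ C2) ⊕ M1.
fe XOR 6c = 92
cf XOR 61 = ae
66 XOR 75 = 13
6e XOR 6e = 00
24 XOR 63 = 47
d9 XOR 68 = b1
4e XOR 20 = 6e

92ae130047b16e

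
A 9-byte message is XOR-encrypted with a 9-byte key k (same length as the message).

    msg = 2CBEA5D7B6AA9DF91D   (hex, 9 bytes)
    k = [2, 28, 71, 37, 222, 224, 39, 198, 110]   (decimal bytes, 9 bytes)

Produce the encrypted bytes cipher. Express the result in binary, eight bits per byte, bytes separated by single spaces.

byte 0: 2c XOR 02 = 2e
byte 1: be XOR 1c = a2
byte 2: a5 XOR 47 = e2
byte 3: d7 XOR 25 = f2
byte 4: b6 XOR de = 68
byte 5: aa XOR e0 = 4a
byte 6: 9d XOR 27 = ba
byte 7: f9 XOR c6 = 3f
byte 8: 1d XOR 6e = 73

00101110 10100010 11100010 11110010 01101000 01001010 10111010 00111111 01110011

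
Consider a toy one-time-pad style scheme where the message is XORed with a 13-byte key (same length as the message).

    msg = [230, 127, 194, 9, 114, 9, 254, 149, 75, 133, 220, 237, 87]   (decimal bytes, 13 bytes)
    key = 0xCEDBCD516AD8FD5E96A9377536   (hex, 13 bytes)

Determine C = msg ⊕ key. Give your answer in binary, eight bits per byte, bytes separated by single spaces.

00101000 10100100 00001111 01011000 00011000 11010001 00000011 11001011 11011101 00101100 11101011 10011000 01100001

XOR is its own inverse, so applying the key byte-wise gives the result directly.
e6 XOR ce = 28
7f XOR db = a4
c2 XOR cd = 0f
09 XOR 51 = 58
72 XOR 6a = 18
09 XOR d8 = d1
fe XOR fd = 03
95 XOR 5e = cb
4b XOR 96 = dd
85 XOR a9 = 2c
dc XOR 37 = eb
ed XOR 75 = 98
57 XOR 36 = 61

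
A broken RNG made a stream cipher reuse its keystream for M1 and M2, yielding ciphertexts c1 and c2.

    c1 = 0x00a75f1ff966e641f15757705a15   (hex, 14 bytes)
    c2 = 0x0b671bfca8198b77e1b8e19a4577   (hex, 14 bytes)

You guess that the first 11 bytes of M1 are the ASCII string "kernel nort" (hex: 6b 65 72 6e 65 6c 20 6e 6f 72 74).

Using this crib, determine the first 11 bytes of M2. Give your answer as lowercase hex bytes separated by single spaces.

First, c1 ⊕ c2 = (M1 ⊕ K) ⊕ (M2 ⊕ K) = M1 ⊕ M2, so the key drops out. Then M2 = (M1 ⊕ M2) ⊕ M1 over the first 11 bytes.
byte 0: (00 ⊕ 0b) ⊕ 6b = 0b ⊕ 6b = 60
byte 1: (a7 ⊕ 67) ⊕ 65 = c0 ⊕ 65 = a5
byte 2: (5f ⊕ 1b) ⊕ 72 = 44 ⊕ 72 = 36
byte 3: (1f ⊕ fc) ⊕ 6e = e3 ⊕ 6e = 8d
byte 4: (f9 ⊕ a8) ⊕ 65 = 51 ⊕ 65 = 34
byte 5: (66 ⊕ 19) ⊕ 6c = 7f ⊕ 6c = 13
byte 6: (e6 ⊕ 8b) ⊕ 20 = 6d ⊕ 20 = 4d
byte 7: (41 ⊕ 77) ⊕ 6e = 36 ⊕ 6e = 58
byte 8: (f1 ⊕ e1) ⊕ 6f = 10 ⊕ 6f = 7f
byte 9: (57 ⊕ b8) ⊕ 72 = ef ⊕ 72 = 9d
byte 10: (57 ⊕ e1) ⊕ 74 = b6 ⊕ 74 = c2

60 a5 36 8d 34 13 4d 58 7f 9d c2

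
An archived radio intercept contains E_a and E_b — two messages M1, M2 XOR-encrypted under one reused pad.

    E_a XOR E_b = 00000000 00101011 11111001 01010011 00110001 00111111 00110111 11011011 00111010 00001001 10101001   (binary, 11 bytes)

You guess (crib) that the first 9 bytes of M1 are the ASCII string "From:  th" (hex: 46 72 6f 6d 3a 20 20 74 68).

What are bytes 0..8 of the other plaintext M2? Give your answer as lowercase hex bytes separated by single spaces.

46 59 96 3e 0b 1f 17 af 52

Since E_a ⊕ E_b = M1 ⊕ M2, XORing with the guessed M1 bytes yields the corresponding M2 bytes: M2 = (E_a ⊕ E_b) ⊕ M1.
byte 0:   0 xor  70 =  70
byte 1:  43 xor 114 =  89
byte 2: 249 xor 111 = 150
byte 3:  83 xor 109 =  62
byte 4:  49 xor  58 =  11
byte 5:  63 xor  32 =  31
byte 6:  55 xor  32 =  23
byte 7: 219 xor 116 = 175
byte 8:  58 xor 104 =  82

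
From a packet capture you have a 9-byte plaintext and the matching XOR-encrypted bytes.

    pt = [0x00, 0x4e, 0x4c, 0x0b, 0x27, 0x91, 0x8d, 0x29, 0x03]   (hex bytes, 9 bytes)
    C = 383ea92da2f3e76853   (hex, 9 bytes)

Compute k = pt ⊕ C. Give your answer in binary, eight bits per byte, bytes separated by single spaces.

00111000 01110000 11100101 00100110 10000101 01100010 01101010 01000001 01010000

Since C = pt ⊕ k, XORing both sides with pt gives k = pt ⊕ C.
  0 ⊕  56 =  56
 78 ⊕  62 = 112
 76 ⊕ 169 = 229
 11 ⊕  45 =  38
 39 ⊕ 162 = 133
145 ⊕ 243 =  98
141 ⊕ 231 = 106
 41 ⊕ 104 =  65
  3 ⊕  83 =  80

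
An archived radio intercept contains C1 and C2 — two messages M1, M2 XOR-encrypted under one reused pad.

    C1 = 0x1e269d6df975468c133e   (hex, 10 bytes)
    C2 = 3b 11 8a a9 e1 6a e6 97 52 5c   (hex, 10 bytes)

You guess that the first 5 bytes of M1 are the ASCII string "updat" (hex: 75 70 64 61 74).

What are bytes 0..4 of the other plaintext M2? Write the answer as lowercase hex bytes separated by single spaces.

First, C1 ⊕ C2 = (M1 ⊕ K) ⊕ (M2 ⊕ K) = M1 ⊕ M2, so the key drops out. Then M2 = (M1 ⊕ M2) ⊕ M1 over the first 5 bytes.
byte 0: (1e ⊕ 3b) ⊕ 75 = 25 ⊕ 75 = 50
byte 1: (26 ⊕ 11) ⊕ 70 = 37 ⊕ 70 = 47
byte 2: (9d ⊕ 8a) ⊕ 64 = 17 ⊕ 64 = 73
byte 3: (6d ⊕ a9) ⊕ 61 = c4 ⊕ 61 = a5
byte 4: (f9 ⊕ e1) ⊕ 74 = 18 ⊕ 74 = 6c

50 47 73 a5 6c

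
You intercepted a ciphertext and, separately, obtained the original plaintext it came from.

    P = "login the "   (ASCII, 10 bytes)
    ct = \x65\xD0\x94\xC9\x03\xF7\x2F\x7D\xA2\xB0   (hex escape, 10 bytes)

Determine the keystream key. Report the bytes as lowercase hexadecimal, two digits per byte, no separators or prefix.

Since ct = P ⊕ key, XORing both sides with P gives key = P ⊕ ct.
6c xor 65 = 09
6f xor d0 = bf
67 xor 94 = f3
69 xor c9 = a0
6e xor 03 = 6d
20 xor f7 = d7
74 xor 2f = 5b
68 xor 7d = 15
65 xor a2 = c7
20 xor b0 = 90

09bff3a06dd75b15c790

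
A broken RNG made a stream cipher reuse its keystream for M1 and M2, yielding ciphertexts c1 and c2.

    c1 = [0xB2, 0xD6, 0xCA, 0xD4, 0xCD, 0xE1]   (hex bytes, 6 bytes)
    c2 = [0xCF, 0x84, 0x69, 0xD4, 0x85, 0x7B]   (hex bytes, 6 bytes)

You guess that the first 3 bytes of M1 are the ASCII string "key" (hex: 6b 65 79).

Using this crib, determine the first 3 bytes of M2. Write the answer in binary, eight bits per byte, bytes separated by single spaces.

First, c1 ⊕ c2 = (M1 ⊕ K) ⊕ (M2 ⊕ K) = M1 ⊕ M2, so the key drops out. Then M2 = (M1 ⊕ M2) ⊕ M1 over the first 3 bytes.
byte 0: (b2 ⊕ cf) ⊕ 6b = 7d ⊕ 6b = 16
byte 1: (d6 ⊕ 84) ⊕ 65 = 52 ⊕ 65 = 37
byte 2: (ca ⊕ 69) ⊕ 79 = a3 ⊕ 79 = da

00010110 00110111 11011010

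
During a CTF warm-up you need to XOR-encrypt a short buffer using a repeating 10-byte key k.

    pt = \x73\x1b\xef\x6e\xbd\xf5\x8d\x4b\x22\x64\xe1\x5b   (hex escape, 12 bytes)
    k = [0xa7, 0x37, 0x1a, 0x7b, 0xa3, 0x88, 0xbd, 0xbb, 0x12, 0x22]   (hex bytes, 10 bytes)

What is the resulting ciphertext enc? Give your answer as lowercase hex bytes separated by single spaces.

d4 2c f5 15 1e 7d 30 f0 30 46 46 6c

The 10-byte key repeats, so the effective keystream is a7 37 1a 7b a3 88 bd bb 12 22 a7 37.
byte 0: 73 ⊕ a7 = d4
byte 1: 1b ⊕ 37 = 2c
byte 2: ef ⊕ 1a = f5
byte 3: 6e ⊕ 7b = 15
byte 4: bd ⊕ a3 = 1e
byte 5: f5 ⊕ 88 = 7d
byte 6: 8d ⊕ bd = 30
byte 7: 4b ⊕ bb = f0
byte 8: 22 ⊕ 12 = 30
byte 9: 64 ⊕ 22 = 46
byte 10: e1 ⊕ a7 = 46
byte 11: 5b ⊕ 37 = 6c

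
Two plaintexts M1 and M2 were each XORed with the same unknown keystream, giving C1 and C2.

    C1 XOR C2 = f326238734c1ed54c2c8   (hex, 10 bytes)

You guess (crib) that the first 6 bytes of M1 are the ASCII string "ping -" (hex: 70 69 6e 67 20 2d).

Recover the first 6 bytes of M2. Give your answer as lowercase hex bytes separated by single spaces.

Since C1 ⊕ C2 = M1 ⊕ M2, XORing with the guessed M1 bytes yields the corresponding M2 bytes: M2 = (C1 ⊕ C2) ⊕ M1.
f3 ^ 70 = 83
26 ^ 69 = 4f
23 ^ 6e = 4d
87 ^ 67 = e0
34 ^ 20 = 14
c1 ^ 2d = ec

83 4f 4d e0 14 ec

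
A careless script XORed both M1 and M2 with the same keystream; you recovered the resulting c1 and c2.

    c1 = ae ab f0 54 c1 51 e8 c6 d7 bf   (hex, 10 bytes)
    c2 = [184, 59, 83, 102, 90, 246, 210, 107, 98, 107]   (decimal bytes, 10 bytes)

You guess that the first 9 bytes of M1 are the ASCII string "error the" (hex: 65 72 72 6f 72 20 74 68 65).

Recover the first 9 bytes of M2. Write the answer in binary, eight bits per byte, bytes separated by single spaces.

01110011 11100010 11010001 01011101 11101001 10000111 01001110 11000101 11010000

First, c1 ⊕ c2 = (M1 ⊕ K) ⊕ (M2 ⊕ K) = M1 ⊕ M2, so the key drops out. Then M2 = (M1 ⊕ M2) ⊕ M1 over the first 9 bytes.
byte 0: (ae xor b8) xor 65 = 16 xor 65 = 73
byte 1: (ab xor 3b) xor 72 = 90 xor 72 = e2
byte 2: (f0 xor 53) xor 72 = a3 xor 72 = d1
byte 3: (54 xor 66) xor 6f = 32 xor 6f = 5d
byte 4: (c1 xor 5a) xor 72 = 9b xor 72 = e9
byte 5: (51 xor f6) xor 20 = a7 xor 20 = 87
byte 6: (e8 xor d2) xor 74 = 3a xor 74 = 4e
byte 7: (c6 xor 6b) xor 68 = ad xor 68 = c5
byte 8: (d7 xor 62) xor 65 = b5 xor 65 = d0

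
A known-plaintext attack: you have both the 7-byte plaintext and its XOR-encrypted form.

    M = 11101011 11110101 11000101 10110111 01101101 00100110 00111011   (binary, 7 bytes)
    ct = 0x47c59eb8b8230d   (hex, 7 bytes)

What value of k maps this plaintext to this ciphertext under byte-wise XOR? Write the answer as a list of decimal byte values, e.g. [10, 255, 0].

Since ct = M ⊕ k, XORing both sides with M gives k = M ⊕ ct.
eb ⊕ 47 = ac
f5 ⊕ c5 = 30
c5 ⊕ 9e = 5b
b7 ⊕ b8 = 0f
6d ⊕ b8 = d5
26 ⊕ 23 = 05
3b ⊕ 0d = 36

[172, 48, 91, 15, 213, 5, 54]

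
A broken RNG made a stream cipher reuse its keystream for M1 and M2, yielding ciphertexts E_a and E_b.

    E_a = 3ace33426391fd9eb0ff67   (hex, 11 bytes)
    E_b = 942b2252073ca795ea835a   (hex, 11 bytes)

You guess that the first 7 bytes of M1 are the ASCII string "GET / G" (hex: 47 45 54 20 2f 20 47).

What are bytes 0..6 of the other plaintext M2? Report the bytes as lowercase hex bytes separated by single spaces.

First, E_a ⊕ E_b = (M1 ⊕ K) ⊕ (M2 ⊕ K) = M1 ⊕ M2, so the key drops out. Then M2 = (M1 ⊕ M2) ⊕ M1 over the first 7 bytes.
byte 0: (3a ⊕ 94) ⊕ 47 = ae ⊕ 47 = e9
byte 1: (ce ⊕ 2b) ⊕ 45 = e5 ⊕ 45 = a0
byte 2: (33 ⊕ 22) ⊕ 54 = 11 ⊕ 54 = 45
byte 3: (42 ⊕ 52) ⊕ 20 = 10 ⊕ 20 = 30
byte 4: (63 ⊕ 07) ⊕ 2f = 64 ⊕ 2f = 4b
byte 5: (91 ⊕ 3c) ⊕ 20 = ad ⊕ 20 = 8d
byte 6: (fd ⊕ a7) ⊕ 47 = 5a ⊕ 47 = 1d

e9 a0 45 30 4b 8d 1d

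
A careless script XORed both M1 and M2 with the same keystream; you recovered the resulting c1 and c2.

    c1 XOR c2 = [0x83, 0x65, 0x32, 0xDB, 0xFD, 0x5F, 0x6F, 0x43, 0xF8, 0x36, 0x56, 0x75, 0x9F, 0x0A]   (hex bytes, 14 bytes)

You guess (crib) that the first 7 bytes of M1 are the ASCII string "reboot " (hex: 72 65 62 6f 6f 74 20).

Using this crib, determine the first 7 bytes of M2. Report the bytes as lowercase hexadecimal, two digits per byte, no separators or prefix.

Since c1 ⊕ c2 = M1 ⊕ M2, XORing with the guessed M1 bytes yields the corresponding M2 bytes: M2 = (c1 ⊕ c2) ⊕ M1.
10000011 ^ 01110010 = 11110001
01100101 ^ 01100101 = 00000000
00110010 ^ 01100010 = 01010000
11011011 ^ 01101111 = 10110100
11111101 ^ 01101111 = 10010010
01011111 ^ 01110100 = 00101011
01101111 ^ 00100000 = 01001111

f10050b4922b4f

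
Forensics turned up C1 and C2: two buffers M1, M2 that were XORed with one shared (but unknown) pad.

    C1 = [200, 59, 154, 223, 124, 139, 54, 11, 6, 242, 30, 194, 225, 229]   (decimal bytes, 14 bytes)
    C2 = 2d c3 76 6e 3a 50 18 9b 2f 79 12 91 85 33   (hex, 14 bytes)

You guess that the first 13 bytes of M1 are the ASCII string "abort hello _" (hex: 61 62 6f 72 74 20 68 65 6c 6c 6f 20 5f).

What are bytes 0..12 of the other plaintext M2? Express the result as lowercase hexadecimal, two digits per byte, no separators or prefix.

First, C1 ⊕ C2 = (M1 ⊕ K) ⊕ (M2 ⊕ K) = M1 ⊕ M2, so the key drops out. Then M2 = (M1 ⊕ M2) ⊕ M1 over the first 13 bytes.
byte 0: (c8 xor 2d) xor 61 = e5 xor 61 = 84
byte 1: (3b xor c3) xor 62 = f8 xor 62 = 9a
byte 2: (9a xor 76) xor 6f = ec xor 6f = 83
byte 3: (df xor 6e) xor 72 = b1 xor 72 = c3
byte 4: (7c xor 3a) xor 74 = 46 xor 74 = 32
byte 5: (8b xor 50) xor 20 = db xor 20 = fb
byte 6: (36 xor 18) xor 68 = 2e xor 68 = 46
byte 7: (0b xor 9b) xor 65 = 90 xor 65 = f5
byte 8: (06 xor 2f) xor 6c = 29 xor 6c = 45
byte 9: (f2 xor 79) xor 6c = 8b xor 6c = e7
byte 10: (1e xor 12) xor 6f = 0c xor 6f = 63
byte 11: (c2 xor 91) xor 20 = 53 xor 20 = 73
byte 12: (e1 xor 85) xor 5f = 64 xor 5f = 3b

849a83c332fb46f545e763733b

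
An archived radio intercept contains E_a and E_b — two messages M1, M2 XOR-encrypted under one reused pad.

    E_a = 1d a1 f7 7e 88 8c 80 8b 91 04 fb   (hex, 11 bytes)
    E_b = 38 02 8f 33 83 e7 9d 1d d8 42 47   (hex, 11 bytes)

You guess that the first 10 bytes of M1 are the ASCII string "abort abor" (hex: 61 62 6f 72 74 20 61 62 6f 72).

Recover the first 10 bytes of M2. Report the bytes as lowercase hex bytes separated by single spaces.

44 c1 17 3f 7f 4b 7c f4 26 34

First, E_a ⊕ E_b = (M1 ⊕ K) ⊕ (M2 ⊕ K) = M1 ⊕ M2, so the key drops out. Then M2 = (M1 ⊕ M2) ⊕ M1 over the first 10 bytes.
byte 0: (1d ^ 38) ^ 61 = 25 ^ 61 = 44
byte 1: (a1 ^ 02) ^ 62 = a3 ^ 62 = c1
byte 2: (f7 ^ 8f) ^ 6f = 78 ^ 6f = 17
byte 3: (7e ^ 33) ^ 72 = 4d ^ 72 = 3f
byte 4: (88 ^ 83) ^ 74 = 0b ^ 74 = 7f
byte 5: (8c ^ e7) ^ 20 = 6b ^ 20 = 4b
byte 6: (80 ^ 9d) ^ 61 = 1d ^ 61 = 7c
byte 7: (8b ^ 1d) ^ 62 = 96 ^ 62 = f4
byte 8: (91 ^ d8) ^ 6f = 49 ^ 6f = 26
byte 9: (04 ^ 42) ^ 72 = 46 ^ 72 = 34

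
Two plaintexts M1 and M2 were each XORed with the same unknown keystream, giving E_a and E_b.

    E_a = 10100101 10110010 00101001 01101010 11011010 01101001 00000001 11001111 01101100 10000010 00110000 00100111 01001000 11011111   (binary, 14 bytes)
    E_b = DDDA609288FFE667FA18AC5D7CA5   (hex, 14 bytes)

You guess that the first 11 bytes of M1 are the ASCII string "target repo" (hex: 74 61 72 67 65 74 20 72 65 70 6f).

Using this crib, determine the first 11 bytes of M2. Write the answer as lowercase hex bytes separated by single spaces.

0c 09 3b 9f 37 e2 c7 da f3 ea f3

First, E_a ⊕ E_b = (M1 ⊕ K) ⊕ (M2 ⊕ K) = M1 ⊕ M2, so the key drops out. Then M2 = (M1 ⊕ M2) ⊕ M1 over the first 11 bytes.
byte 0: (a5 XOR dd) XOR 74 = 78 XOR 74 = 0c
byte 1: (b2 XOR da) XOR 61 = 68 XOR 61 = 09
byte 2: (29 XOR 60) XOR 72 = 49 XOR 72 = 3b
byte 3: (6a XOR 92) XOR 67 = f8 XOR 67 = 9f
byte 4: (da XOR 88) XOR 65 = 52 XOR 65 = 37
byte 5: (69 XOR ff) XOR 74 = 96 XOR 74 = e2
byte 6: (01 XOR e6) XOR 20 = e7 XOR 20 = c7
byte 7: (cf XOR 67) XOR 72 = a8 XOR 72 = da
byte 8: (6c XOR fa) XOR 65 = 96 XOR 65 = f3
byte 9: (82 XOR 18) XOR 70 = 9a XOR 70 = ea
byte 10: (30 XOR ac) XOR 6f = 9c XOR 6f = f3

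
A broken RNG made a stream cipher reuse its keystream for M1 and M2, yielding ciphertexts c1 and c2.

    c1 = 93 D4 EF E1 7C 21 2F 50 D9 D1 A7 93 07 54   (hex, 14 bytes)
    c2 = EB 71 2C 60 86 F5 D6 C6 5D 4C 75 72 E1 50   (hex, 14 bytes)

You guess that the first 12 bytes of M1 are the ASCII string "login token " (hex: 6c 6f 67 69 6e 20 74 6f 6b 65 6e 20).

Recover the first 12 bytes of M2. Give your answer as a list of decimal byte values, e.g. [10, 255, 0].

[20, 202, 164, 232, 148, 244, 141, 249, 239, 248, 188, 193]

First, c1 ⊕ c2 = (M1 ⊕ K) ⊕ (M2 ⊕ K) = M1 ⊕ M2, so the key drops out. Then M2 = (M1 ⊕ M2) ⊕ M1 over the first 12 bytes.
byte 0: (93 ^ eb) ^ 6c = 78 ^ 6c = 14
byte 1: (d4 ^ 71) ^ 6f = a5 ^ 6f = ca
byte 2: (ef ^ 2c) ^ 67 = c3 ^ 67 = a4
byte 3: (e1 ^ 60) ^ 69 = 81 ^ 69 = e8
byte 4: (7c ^ 86) ^ 6e = fa ^ 6e = 94
byte 5: (21 ^ f5) ^ 20 = d4 ^ 20 = f4
byte 6: (2f ^ d6) ^ 74 = f9 ^ 74 = 8d
byte 7: (50 ^ c6) ^ 6f = 96 ^ 6f = f9
byte 8: (d9 ^ 5d) ^ 6b = 84 ^ 6b = ef
byte 9: (d1 ^ 4c) ^ 65 = 9d ^ 65 = f8
byte 10: (a7 ^ 75) ^ 6e = d2 ^ 6e = bc
byte 11: (93 ^ 72) ^ 20 = e1 ^ 20 = c1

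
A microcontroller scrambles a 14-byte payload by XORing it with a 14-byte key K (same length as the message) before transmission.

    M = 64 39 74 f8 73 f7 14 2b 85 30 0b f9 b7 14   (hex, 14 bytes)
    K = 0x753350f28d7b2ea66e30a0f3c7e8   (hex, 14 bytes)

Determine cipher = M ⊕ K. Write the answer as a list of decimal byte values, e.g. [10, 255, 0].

[17, 10, 36, 10, 254, 140, 58, 141, 235, 0, 171, 10, 112, 252]

XOR is its own inverse, so applying the key byte-wise gives the result directly.
64 xor 75 = 11
39 xor 33 = 0a
74 xor 50 = 24
f8 xor f2 = 0a
73 xor 8d = fe
f7 xor 7b = 8c
14 xor 2e = 3a
2b xor a6 = 8d
85 xor 6e = eb
30 xor 30 = 00
0b xor a0 = ab
f9 xor f3 = 0a
b7 xor c7 = 70
14 xor e8 = fc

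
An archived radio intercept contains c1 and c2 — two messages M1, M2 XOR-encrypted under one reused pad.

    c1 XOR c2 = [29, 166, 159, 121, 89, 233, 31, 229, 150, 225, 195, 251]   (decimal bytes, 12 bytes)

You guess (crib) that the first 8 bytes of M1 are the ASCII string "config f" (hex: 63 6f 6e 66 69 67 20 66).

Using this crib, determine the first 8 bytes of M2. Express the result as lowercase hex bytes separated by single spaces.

7e c9 f1 1f 30 8e 3f 83

Since c1 ⊕ c2 = M1 ⊕ M2, XORing with the guessed M1 bytes yields the corresponding M2 bytes: M2 = (c1 ⊕ c2) ⊕ M1.
byte 0:  29 ^  99 = 126
byte 1: 166 ^ 111 = 201
byte 2: 159 ^ 110 = 241
byte 3: 121 ^ 102 =  31
byte 4:  89 ^ 105 =  48
byte 5: 233 ^ 103 = 142
byte 6:  31 ^  32 =  63
byte 7: 229 ^ 102 = 131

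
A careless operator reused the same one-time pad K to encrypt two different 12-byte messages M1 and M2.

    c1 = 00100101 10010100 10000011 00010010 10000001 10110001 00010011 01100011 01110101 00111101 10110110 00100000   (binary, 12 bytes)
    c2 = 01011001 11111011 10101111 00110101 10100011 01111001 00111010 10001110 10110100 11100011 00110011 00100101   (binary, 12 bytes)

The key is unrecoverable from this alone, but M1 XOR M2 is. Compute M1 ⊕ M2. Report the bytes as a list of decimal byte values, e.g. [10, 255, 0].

[124, 111, 44, 39, 34, 200, 41, 237, 193, 222, 133, 5]

c1 ⊕ c2 = (M1 ⊕ K) ⊕ (M2 ⊕ K) = M1 ⊕ M2 — the shared key cancels under XOR.
 37 ⊕  89 = 124
148 ⊕ 251 = 111
131 ⊕ 175 =  44
 18 ⊕  53 =  39
129 ⊕ 163 =  34
177 ⊕ 121 = 200
 19 ⊕  58 =  41
 99 ⊕ 142 = 237
117 ⊕ 180 = 193
 61 ⊕ 227 = 222
182 ⊕  51 = 133
 32 ⊕  37 =   5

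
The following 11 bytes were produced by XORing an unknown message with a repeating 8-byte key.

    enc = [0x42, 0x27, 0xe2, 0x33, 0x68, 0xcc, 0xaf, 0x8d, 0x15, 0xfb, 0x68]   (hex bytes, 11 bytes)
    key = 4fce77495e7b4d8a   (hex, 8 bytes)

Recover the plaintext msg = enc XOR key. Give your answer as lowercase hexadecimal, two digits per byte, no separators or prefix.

0de9957a36b7e2075a351f

The 8-byte key repeats, so the effective keystream is 4f ce 77 49 5e 7b 4d 8a 4f ce 77.
byte 0: 01000010 XOR 01001111 = 00001101
byte 1: 00100111 XOR 11001110 = 11101001
byte 2: 11100010 XOR 01110111 = 10010101
byte 3: 00110011 XOR 01001001 = 01111010
byte 4: 01101000 XOR 01011110 = 00110110
byte 5: 11001100 XOR 01111011 = 10110111
byte 6: 10101111 XOR 01001101 = 11100010
byte 7: 10001101 XOR 10001010 = 00000111
byte 8: 00010101 XOR 01001111 = 01011010
byte 9: 11111011 XOR 11001110 = 00110101
byte 10: 01101000 XOR 01110111 = 00011111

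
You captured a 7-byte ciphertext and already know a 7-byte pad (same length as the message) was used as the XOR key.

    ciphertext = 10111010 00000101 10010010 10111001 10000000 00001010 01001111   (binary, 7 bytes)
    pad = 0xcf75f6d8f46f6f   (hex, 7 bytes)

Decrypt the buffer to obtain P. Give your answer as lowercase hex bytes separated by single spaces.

75 70 64 61 74 65 20

byte 0: ba ^ cf = 75
byte 1: 05 ^ 75 = 70
byte 2: 92 ^ f6 = 64
byte 3: b9 ^ d8 = 61
byte 4: 80 ^ f4 = 74
byte 5: 0a ^ 6f = 65
byte 6: 4f ^ 6f = 20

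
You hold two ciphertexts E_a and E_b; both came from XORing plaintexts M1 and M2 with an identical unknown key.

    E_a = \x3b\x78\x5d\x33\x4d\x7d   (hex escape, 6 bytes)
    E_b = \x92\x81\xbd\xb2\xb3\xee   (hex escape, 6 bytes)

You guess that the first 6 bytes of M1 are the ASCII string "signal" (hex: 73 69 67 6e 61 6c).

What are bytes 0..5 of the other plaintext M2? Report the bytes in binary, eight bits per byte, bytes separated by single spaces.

11011010 10010000 10000111 11101111 10011111 11111111

First, E_a ⊕ E_b = (M1 ⊕ K) ⊕ (M2 ⊕ K) = M1 ⊕ M2, so the key drops out. Then M2 = (M1 ⊕ M2) ⊕ M1 over the first 6 bytes.
byte 0: (3b xor 92) xor 73 = a9 xor 73 = da
byte 1: (78 xor 81) xor 69 = f9 xor 69 = 90
byte 2: (5d xor bd) xor 67 = e0 xor 67 = 87
byte 3: (33 xor b2) xor 6e = 81 xor 6e = ef
byte 4: (4d xor b3) xor 61 = fe xor 61 = 9f
byte 5: (7d xor ee) xor 6c = 93 xor 6c = ff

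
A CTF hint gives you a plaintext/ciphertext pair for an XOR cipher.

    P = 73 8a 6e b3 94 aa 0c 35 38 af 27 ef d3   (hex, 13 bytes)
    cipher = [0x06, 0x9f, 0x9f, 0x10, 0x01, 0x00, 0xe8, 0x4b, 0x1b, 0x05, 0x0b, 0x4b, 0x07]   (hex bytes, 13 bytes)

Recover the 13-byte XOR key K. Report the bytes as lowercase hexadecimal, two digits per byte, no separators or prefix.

7515f1a395aae47e23aa2ca4d4

Since cipher = P ⊕ K, XORing both sides with P gives K = P ⊕ cipher.
byte 0: 73 ^ 06 = 75
byte 1: 8a ^ 9f = 15
byte 2: 6e ^ 9f = f1
byte 3: b3 ^ 10 = a3
byte 4: 94 ^ 01 = 95
byte 5: aa ^ 00 = aa
byte 6: 0c ^ e8 = e4
byte 7: 35 ^ 4b = 7e
byte 8: 38 ^ 1b = 23
byte 9: af ^ 05 = aa
byte 10: 27 ^ 0b = 2c
byte 11: ef ^ 4b = a4
byte 12: d3 ^ 07 = d4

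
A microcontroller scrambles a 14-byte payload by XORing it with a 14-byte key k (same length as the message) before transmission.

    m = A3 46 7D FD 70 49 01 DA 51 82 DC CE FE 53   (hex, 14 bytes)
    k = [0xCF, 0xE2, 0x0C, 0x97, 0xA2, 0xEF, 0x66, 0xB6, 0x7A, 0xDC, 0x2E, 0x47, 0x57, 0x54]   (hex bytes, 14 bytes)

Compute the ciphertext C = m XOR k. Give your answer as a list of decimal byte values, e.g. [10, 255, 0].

163 ⊕ 207 = 108
 70 ⊕ 226 = 164
125 ⊕  12 = 113
253 ⊕ 151 = 106
112 ⊕ 162 = 210
 73 ⊕ 239 = 166
  1 ⊕ 102 = 103
218 ⊕ 182 = 108
 81 ⊕ 122 =  43
130 ⊕ 220 =  94
220 ⊕  46 = 242
206 ⊕  71 = 137
254 ⊕  87 = 169
 83 ⊕  84 =   7

[108, 164, 113, 106, 210, 166, 103, 108, 43, 94, 242, 137, 169, 7]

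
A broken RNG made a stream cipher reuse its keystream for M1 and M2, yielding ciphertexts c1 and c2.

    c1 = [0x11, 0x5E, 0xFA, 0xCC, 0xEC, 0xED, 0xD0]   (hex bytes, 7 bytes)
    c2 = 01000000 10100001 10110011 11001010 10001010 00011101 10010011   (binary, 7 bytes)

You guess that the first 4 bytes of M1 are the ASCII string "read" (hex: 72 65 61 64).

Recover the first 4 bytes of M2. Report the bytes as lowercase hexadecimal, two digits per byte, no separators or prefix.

239a2862

First, c1 ⊕ c2 = (M1 ⊕ K) ⊕ (M2 ⊕ K) = M1 ⊕ M2, so the key drops out. Then M2 = (M1 ⊕ M2) ⊕ M1 over the first 4 bytes.
byte 0: (11 ^ 40) ^ 72 = 51 ^ 72 = 23
byte 1: (5e ^ a1) ^ 65 = ff ^ 65 = 9a
byte 2: (fa ^ b3) ^ 61 = 49 ^ 61 = 28
byte 3: (cc ^ ca) ^ 64 = 06 ^ 64 = 62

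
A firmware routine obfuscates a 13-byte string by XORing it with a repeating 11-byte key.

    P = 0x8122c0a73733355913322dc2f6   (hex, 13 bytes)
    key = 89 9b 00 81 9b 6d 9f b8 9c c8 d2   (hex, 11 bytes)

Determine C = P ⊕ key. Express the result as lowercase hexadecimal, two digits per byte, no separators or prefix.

The 11-byte key repeats, so the effective keystream is 89 9b 00 81 9b 6d 9f b8 9c c8 d2 89 9b.
byte 0: 81 xor 89 = 08
byte 1: 22 xor 9b = b9
byte 2: c0 xor 00 = c0
byte 3: a7 xor 81 = 26
byte 4: 37 xor 9b = ac
byte 5: 33 xor 6d = 5e
byte 6: 35 xor 9f = aa
byte 7: 59 xor b8 = e1
byte 8: 13 xor 9c = 8f
byte 9: 32 xor c8 = fa
byte 10: 2d xor d2 = ff
byte 11: c2 xor 89 = 4b
byte 12: f6 xor 9b = 6d

08b9c026ac5eaae18ffaff4b6d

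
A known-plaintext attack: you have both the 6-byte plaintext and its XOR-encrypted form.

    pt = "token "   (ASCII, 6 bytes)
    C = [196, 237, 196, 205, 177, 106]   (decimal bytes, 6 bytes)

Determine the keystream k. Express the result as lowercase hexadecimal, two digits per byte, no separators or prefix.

Since C = pt ⊕ k, XORing both sides with pt gives k = pt ⊕ C.
74 ⊕ c4 = b0
6f ⊕ ed = 82
6b ⊕ c4 = af
65 ⊕ cd = a8
6e ⊕ b1 = df
20 ⊕ 6a = 4a

b082afa8df4a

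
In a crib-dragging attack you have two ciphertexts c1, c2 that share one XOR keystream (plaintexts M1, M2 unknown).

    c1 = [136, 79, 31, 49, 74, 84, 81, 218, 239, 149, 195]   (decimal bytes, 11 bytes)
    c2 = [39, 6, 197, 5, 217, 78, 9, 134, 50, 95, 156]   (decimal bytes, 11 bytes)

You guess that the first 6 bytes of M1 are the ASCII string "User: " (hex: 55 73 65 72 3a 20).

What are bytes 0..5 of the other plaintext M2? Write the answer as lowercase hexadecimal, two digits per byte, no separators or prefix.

First, c1 ⊕ c2 = (M1 ⊕ K) ⊕ (M2 ⊕ K) = M1 ⊕ M2, so the key drops out. Then M2 = (M1 ⊕ M2) ⊕ M1 over the first 6 bytes.
byte 0: (88 ⊕ 27) ⊕ 55 = af ⊕ 55 = fa
byte 1: (4f ⊕ 06) ⊕ 73 = 49 ⊕ 73 = 3a
byte 2: (1f ⊕ c5) ⊕ 65 = da ⊕ 65 = bf
byte 3: (31 ⊕ 05) ⊕ 72 = 34 ⊕ 72 = 46
byte 4: (4a ⊕ d9) ⊕ 3a = 93 ⊕ 3a = a9
byte 5: (54 ⊕ 4e) ⊕ 20 = 1a ⊕ 20 = 3a

fa3abf46a93a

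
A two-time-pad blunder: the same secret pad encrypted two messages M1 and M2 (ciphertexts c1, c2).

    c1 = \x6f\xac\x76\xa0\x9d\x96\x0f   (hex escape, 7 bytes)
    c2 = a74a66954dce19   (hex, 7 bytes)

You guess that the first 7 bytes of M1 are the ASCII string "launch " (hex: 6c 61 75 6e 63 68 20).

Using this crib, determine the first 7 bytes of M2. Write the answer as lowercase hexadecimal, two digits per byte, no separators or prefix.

First, c1 ⊕ c2 = (M1 ⊕ K) ⊕ (M2 ⊕ K) = M1 ⊕ M2, so the key drops out. Then M2 = (M1 ⊕ M2) ⊕ M1 over the first 7 bytes.
byte 0: (6f xor a7) xor 6c = c8 xor 6c = a4
byte 1: (ac xor 4a) xor 61 = e6 xor 61 = 87
byte 2: (76 xor 66) xor 75 = 10 xor 75 = 65
byte 3: (a0 xor 95) xor 6e = 35 xor 6e = 5b
byte 4: (9d xor 4d) xor 63 = d0 xor 63 = b3
byte 5: (96 xor ce) xor 68 = 58 xor 68 = 30
byte 6: (0f xor 19) xor 20 = 16 xor 20 = 36

a487655bb33036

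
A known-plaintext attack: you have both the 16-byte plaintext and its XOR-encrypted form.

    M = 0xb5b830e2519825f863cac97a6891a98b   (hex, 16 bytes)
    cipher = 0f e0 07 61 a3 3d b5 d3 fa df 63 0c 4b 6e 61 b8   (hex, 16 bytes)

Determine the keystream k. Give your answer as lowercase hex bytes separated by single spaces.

ba 58 37 83 f2 a5 90 2b 99 15 aa 76 23 ff c8 33

Since cipher = M ⊕ k, XORing both sides with M gives k = M ⊕ cipher.
byte 0: b5 xor 0f = ba
byte 1: b8 xor e0 = 58
byte 2: 30 xor 07 = 37
byte 3: e2 xor 61 = 83
byte 4: 51 xor a3 = f2
byte 5: 98 xor 3d = a5
byte 6: 25 xor b5 = 90
byte 7: f8 xor d3 = 2b
byte 8: 63 xor fa = 99
byte 9: ca xor df = 15
byte 10: c9 xor 63 = aa
byte 11: 7a xor 0c = 76
byte 12: 68 xor 4b = 23
byte 13: 91 xor 6e = ff
byte 14: a9 xor 61 = c8
byte 15: 8b xor b8 = 33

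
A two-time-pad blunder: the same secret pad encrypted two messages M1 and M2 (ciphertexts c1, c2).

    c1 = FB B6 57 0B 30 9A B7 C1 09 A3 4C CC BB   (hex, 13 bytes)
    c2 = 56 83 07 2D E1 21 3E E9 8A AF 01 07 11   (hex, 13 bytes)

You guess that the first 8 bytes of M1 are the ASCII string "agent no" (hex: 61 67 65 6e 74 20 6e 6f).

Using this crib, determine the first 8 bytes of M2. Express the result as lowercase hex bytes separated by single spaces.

cc 52 35 48 a5 9b e7 47

First, c1 ⊕ c2 = (M1 ⊕ K) ⊕ (M2 ⊕ K) = M1 ⊕ M2, so the key drops out. Then M2 = (M1 ⊕ M2) ⊕ M1 over the first 8 bytes.
byte 0: (fb XOR 56) XOR 61 = ad XOR 61 = cc
byte 1: (b6 XOR 83) XOR 67 = 35 XOR 67 = 52
byte 2: (57 XOR 07) XOR 65 = 50 XOR 65 = 35
byte 3: (0b XOR 2d) XOR 6e = 26 XOR 6e = 48
byte 4: (30 XOR e1) XOR 74 = d1 XOR 74 = a5
byte 5: (9a XOR 21) XOR 20 = bb XOR 20 = 9b
byte 6: (b7 XOR 3e) XOR 6e = 89 XOR 6e = e7
byte 7: (c1 XOR e9) XOR 6f = 28 XOR 6f = 47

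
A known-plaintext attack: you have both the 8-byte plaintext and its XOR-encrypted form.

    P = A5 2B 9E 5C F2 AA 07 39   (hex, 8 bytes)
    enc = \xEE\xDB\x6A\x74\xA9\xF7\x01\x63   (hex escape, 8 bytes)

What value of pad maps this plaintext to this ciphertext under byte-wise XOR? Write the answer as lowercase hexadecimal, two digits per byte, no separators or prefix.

Since enc = P ⊕ pad, XORing both sides with P gives pad = P ⊕ enc.
a5 xor ee = 4b
2b xor db = f0
9e xor 6a = f4
5c xor 74 = 28
f2 xor a9 = 5b
aa xor f7 = 5d
07 xor 01 = 06
39 xor 63 = 5a

4bf0f4285b5d065a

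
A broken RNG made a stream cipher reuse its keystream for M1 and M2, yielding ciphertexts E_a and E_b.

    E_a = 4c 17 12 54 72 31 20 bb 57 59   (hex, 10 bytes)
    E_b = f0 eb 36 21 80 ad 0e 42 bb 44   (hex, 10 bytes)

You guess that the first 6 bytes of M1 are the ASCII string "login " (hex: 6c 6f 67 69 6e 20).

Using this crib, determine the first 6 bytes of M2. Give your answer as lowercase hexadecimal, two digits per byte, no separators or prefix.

First, E_a ⊕ E_b = (M1 ⊕ K) ⊕ (M2 ⊕ K) = M1 ⊕ M2, so the key drops out. Then M2 = (M1 ⊕ M2) ⊕ M1 over the first 6 bytes.
byte 0: (4c ⊕ f0) ⊕ 6c = bc ⊕ 6c = d0
byte 1: (17 ⊕ eb) ⊕ 6f = fc ⊕ 6f = 93
byte 2: (12 ⊕ 36) ⊕ 67 = 24 ⊕ 67 = 43
byte 3: (54 ⊕ 21) ⊕ 69 = 75 ⊕ 69 = 1c
byte 4: (72 ⊕ 80) ⊕ 6e = f2 ⊕ 6e = 9c
byte 5: (31 ⊕ ad) ⊕ 20 = 9c ⊕ 20 = bc

d093431c9cbc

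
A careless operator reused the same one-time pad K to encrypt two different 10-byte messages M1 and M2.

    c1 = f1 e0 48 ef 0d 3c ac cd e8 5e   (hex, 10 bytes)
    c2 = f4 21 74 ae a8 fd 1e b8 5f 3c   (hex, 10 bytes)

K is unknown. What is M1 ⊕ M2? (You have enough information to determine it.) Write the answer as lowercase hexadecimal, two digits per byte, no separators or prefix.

05c13c41a5c1b275b762

c1 ⊕ c2 = (M1 ⊕ K) ⊕ (M2 ⊕ K) = M1 ⊕ M2 — the shared key cancels under XOR.
11110001 ^ 11110100 = 00000101
11100000 ^ 00100001 = 11000001
01001000 ^ 01110100 = 00111100
11101111 ^ 10101110 = 01000001
00001101 ^ 10101000 = 10100101
00111100 ^ 11111101 = 11000001
10101100 ^ 00011110 = 10110010
11001101 ^ 10111000 = 01110101
11101000 ^ 01011111 = 10110111
01011110 ^ 00111100 = 01100010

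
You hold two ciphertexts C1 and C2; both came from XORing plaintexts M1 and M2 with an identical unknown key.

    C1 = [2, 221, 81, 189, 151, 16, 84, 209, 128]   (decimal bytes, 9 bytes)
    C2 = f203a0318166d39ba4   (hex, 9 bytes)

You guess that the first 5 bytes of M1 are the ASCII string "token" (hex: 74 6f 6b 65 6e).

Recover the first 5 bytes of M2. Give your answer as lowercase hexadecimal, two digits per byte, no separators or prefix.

First, C1 ⊕ C2 = (M1 ⊕ K) ⊕ (M2 ⊕ K) = M1 ⊕ M2, so the key drops out. Then M2 = (M1 ⊕ M2) ⊕ M1 over the first 5 bytes.
byte 0: (02 ⊕ f2) ⊕ 74 = f0 ⊕ 74 = 84
byte 1: (dd ⊕ 03) ⊕ 6f = de ⊕ 6f = b1
byte 2: (51 ⊕ a0) ⊕ 6b = f1 ⊕ 6b = 9a
byte 3: (bd ⊕ 31) ⊕ 65 = 8c ⊕ 65 = e9
byte 4: (97 ⊕ 81) ⊕ 6e = 16 ⊕ 6e = 78

84b19ae978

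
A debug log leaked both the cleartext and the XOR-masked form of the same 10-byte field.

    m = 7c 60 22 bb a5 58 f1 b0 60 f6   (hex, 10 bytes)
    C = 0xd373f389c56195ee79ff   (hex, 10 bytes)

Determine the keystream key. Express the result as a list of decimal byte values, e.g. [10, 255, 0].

Since C = m ⊕ key, XORing both sides with m gives key = m ⊕ C.
7c xor d3 = af
60 xor 73 = 13
22 xor f3 = d1
bb xor 89 = 32
a5 xor c5 = 60
58 xor 61 = 39
f1 xor 95 = 64
b0 xor ee = 5e
60 xor 79 = 19
f6 xor ff = 09

[175, 19, 209, 50, 96, 57, 100, 94, 25, 9]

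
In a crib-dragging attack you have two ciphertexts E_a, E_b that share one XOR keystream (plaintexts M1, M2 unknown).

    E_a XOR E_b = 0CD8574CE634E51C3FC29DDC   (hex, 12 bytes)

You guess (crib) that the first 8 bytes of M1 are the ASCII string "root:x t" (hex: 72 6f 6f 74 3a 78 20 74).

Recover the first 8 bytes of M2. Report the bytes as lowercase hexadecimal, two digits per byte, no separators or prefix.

Since E_a ⊕ E_b = M1 ⊕ M2, XORing with the guessed M1 bytes yields the corresponding M2 bytes: M2 = (E_a ⊕ E_b) ⊕ M1.
0c ^ 72 = 7e
d8 ^ 6f = b7
57 ^ 6f = 38
4c ^ 74 = 38
e6 ^ 3a = dc
34 ^ 78 = 4c
e5 ^ 20 = c5
1c ^ 74 = 68

7eb73838dc4cc568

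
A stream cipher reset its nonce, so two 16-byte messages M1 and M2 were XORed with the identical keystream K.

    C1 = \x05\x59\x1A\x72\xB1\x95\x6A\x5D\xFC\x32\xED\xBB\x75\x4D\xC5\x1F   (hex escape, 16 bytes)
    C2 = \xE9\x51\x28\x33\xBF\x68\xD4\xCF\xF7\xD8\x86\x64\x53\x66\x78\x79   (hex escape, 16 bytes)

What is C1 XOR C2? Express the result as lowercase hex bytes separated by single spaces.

ec 08 32 41 0e fd be 92 0b ea 6b df 26 2b bd 66

C1 ⊕ C2 = (M1 ⊕ K) ⊕ (M2 ⊕ K) = M1 ⊕ M2 — the shared key cancels under XOR.
byte 0: 05 ⊕ e9 = ec
byte 1: 59 ⊕ 51 = 08
byte 2: 1a ⊕ 28 = 32
byte 3: 72 ⊕ 33 = 41
byte 4: b1 ⊕ bf = 0e
byte 5: 95 ⊕ 68 = fd
byte 6: 6a ⊕ d4 = be
byte 7: 5d ⊕ cf = 92
byte 8: fc ⊕ f7 = 0b
byte 9: 32 ⊕ d8 = ea
byte 10: ed ⊕ 86 = 6b
byte 11: bb ⊕ 64 = df
byte 12: 75 ⊕ 53 = 26
byte 13: 4d ⊕ 66 = 2b
byte 14: c5 ⊕ 78 = bd
byte 15: 1f ⊕ 79 = 66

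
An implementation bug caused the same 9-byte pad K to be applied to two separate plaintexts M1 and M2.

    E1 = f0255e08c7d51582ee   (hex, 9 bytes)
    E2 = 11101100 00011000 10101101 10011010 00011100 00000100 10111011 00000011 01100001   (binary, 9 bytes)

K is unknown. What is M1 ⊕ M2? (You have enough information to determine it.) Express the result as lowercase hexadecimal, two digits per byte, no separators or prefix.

E1 ⊕ E2 = (M1 ⊕ K) ⊕ (M2 ⊕ K) = M1 ⊕ M2 — the shared key cancels under XOR.
byte 0: f0 ^ ec = 1c
byte 1: 25 ^ 18 = 3d
byte 2: 5e ^ ad = f3
byte 3: 08 ^ 9a = 92
byte 4: c7 ^ 1c = db
byte 5: d5 ^ 04 = d1
byte 6: 15 ^ bb = ae
byte 7: 82 ^ 03 = 81
byte 8: ee ^ 61 = 8f

1c3df392dbd1ae818f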